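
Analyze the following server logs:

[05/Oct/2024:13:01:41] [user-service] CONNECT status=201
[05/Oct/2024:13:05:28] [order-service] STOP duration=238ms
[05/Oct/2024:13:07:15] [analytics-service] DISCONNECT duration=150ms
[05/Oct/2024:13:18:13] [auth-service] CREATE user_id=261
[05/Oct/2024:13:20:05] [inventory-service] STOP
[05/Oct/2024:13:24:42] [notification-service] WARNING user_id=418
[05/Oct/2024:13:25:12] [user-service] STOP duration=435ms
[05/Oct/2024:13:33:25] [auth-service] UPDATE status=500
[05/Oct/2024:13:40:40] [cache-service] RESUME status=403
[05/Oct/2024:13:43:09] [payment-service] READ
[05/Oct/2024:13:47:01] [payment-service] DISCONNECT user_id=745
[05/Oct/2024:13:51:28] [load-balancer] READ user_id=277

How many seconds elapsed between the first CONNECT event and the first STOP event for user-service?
1411

To find the time between events:

1. Locate the first CONNECT event for user-service: 05/Oct/2024:13:01:41
2. Locate the first STOP event for user-service: 05/Oct/2024:13:25:12
3. Calculate the difference: 05/Oct/2024:13:25:12 - 05/Oct/2024:13:01:41 = 1411 seconds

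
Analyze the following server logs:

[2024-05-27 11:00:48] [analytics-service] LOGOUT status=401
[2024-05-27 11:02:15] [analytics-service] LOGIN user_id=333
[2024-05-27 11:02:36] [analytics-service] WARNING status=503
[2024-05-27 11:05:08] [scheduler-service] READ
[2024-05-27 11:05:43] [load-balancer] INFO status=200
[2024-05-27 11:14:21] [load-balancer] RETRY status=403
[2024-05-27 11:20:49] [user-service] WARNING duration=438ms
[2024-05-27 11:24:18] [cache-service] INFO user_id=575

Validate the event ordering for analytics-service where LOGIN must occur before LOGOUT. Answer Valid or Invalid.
Invalid

To validate ordering:

1. Required order: LOGIN → LOGOUT
2. Rule: LOGIN must occur before LOGOUT
3. Check actual order of events for analytics-service
4. Result: Invalid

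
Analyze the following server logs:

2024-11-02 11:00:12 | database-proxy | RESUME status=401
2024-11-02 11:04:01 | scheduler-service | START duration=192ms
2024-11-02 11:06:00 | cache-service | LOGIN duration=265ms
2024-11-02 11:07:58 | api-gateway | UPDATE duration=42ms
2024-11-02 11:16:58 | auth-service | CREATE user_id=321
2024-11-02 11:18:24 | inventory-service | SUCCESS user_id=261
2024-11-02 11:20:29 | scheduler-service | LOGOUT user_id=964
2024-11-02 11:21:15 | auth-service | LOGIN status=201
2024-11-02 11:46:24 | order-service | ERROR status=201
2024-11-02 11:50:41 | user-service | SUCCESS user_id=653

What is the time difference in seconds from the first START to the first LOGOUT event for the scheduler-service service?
988

To find the time between events:

1. Locate the first START event for scheduler-service: 2024-11-02 11:04:01
2. Locate the first LOGOUT event for scheduler-service: 2024-11-02 11:20:29
3. Calculate the difference: 2024-11-02 11:20:29 - 2024-11-02 11:04:01 = 988 seconds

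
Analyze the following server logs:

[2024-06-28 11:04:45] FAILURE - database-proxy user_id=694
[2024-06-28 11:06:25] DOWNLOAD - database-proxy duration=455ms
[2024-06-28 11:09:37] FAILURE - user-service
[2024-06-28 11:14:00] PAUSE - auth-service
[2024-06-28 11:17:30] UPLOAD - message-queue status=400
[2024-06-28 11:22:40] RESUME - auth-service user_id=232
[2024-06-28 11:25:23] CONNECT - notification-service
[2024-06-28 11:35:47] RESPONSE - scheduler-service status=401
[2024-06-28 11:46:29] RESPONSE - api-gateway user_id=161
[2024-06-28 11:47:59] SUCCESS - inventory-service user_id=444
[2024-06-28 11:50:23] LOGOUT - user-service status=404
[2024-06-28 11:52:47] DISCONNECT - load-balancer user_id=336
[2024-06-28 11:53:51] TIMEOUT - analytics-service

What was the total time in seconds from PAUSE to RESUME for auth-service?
520

To calculate state duration:

1. Find PAUSE event for auth-service: 2024-06-28 11:14:00
2. Find RESUME event for auth-service: 2024-06-28 11:22:40
3. Calculate duration: 2024-06-28 11:22:40 - 2024-06-28 11:14:00 = 520 seconds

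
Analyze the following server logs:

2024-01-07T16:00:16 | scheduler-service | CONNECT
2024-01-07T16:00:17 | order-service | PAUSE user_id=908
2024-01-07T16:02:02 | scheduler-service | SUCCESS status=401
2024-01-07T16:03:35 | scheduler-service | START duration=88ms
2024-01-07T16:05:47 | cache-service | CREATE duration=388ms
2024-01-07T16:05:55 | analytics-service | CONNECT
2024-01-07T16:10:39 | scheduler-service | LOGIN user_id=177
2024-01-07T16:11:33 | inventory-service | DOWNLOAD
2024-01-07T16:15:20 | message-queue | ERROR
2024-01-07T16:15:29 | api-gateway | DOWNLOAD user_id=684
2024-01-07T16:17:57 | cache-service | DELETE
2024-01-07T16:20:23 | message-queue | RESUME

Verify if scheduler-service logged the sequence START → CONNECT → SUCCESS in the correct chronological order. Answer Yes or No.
No

To verify sequence order:

1. Find all events in sequence START → CONNECT → SUCCESS for scheduler-service
2. Extract their timestamps
3. Check if timestamps are in ascending order
4. Result: No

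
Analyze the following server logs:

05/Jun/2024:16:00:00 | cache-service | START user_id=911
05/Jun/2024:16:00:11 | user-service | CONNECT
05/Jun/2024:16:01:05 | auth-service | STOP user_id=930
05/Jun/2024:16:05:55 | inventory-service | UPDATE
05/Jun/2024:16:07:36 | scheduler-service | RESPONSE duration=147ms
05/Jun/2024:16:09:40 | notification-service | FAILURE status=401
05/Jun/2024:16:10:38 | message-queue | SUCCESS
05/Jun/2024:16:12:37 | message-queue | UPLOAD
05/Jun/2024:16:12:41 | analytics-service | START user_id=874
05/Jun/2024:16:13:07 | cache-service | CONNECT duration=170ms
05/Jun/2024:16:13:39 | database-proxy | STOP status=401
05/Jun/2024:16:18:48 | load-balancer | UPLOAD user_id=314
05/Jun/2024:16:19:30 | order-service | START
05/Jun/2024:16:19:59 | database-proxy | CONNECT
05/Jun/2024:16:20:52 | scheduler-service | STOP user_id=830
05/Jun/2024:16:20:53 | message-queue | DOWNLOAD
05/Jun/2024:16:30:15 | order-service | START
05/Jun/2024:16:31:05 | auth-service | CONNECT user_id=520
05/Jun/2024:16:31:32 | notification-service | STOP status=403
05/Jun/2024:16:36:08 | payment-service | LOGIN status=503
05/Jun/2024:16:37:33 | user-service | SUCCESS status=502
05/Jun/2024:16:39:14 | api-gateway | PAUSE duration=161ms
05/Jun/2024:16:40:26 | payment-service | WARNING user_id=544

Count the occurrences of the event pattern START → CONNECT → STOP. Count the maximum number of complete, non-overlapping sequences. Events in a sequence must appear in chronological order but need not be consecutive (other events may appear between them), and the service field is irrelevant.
4

To count sequences:

1. Look for pattern: START → CONNECT → STOP
2. Greedily scan the log in chronological order, matching each sequence element in turn (ignoring service)
3. Each time the full pattern completes, increment the count and restart matching from the next event
4. Complete non-overlapping sequences found: 4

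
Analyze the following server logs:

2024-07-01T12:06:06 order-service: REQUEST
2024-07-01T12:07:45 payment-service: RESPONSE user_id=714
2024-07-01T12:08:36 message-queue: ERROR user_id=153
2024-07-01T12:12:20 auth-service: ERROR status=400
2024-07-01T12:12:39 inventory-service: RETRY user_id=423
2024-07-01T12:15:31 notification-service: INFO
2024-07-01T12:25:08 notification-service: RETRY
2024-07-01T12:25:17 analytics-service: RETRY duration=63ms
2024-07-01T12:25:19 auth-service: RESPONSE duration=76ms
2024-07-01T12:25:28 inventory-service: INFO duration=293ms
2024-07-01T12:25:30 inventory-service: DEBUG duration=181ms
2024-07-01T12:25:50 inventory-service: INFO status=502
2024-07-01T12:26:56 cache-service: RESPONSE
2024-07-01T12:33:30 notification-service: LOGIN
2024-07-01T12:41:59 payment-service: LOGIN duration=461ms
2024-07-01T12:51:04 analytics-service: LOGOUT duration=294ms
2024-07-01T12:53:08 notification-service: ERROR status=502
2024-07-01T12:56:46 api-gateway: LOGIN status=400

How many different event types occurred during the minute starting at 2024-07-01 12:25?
4

To count unique event types:

1. Filter events in the minute starting at 2024-07-01 12:25
2. Extract event types from matching entries
3. Count unique types: 4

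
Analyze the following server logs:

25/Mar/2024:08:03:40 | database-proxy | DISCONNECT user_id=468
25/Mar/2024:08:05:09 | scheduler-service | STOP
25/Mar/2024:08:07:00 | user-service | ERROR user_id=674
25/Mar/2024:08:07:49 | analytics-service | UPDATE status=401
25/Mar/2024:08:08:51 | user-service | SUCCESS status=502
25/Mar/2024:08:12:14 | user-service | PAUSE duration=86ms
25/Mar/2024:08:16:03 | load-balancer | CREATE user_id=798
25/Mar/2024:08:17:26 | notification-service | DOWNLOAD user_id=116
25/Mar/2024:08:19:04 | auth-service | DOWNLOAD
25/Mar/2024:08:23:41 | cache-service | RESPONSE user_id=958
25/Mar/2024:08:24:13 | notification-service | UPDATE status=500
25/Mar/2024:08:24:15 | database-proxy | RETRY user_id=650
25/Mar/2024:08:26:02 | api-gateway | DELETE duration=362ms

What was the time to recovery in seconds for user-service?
111

To calculate recovery time:

1. Find ERROR event for user-service: 25/Mar/2024:08:07:00
2. Find next SUCCESS event for user-service: 25/Mar/2024:08:08:51
3. Recovery time: 25/Mar/2024:08:08:51 - 25/Mar/2024:08:07:00 = 111 seconds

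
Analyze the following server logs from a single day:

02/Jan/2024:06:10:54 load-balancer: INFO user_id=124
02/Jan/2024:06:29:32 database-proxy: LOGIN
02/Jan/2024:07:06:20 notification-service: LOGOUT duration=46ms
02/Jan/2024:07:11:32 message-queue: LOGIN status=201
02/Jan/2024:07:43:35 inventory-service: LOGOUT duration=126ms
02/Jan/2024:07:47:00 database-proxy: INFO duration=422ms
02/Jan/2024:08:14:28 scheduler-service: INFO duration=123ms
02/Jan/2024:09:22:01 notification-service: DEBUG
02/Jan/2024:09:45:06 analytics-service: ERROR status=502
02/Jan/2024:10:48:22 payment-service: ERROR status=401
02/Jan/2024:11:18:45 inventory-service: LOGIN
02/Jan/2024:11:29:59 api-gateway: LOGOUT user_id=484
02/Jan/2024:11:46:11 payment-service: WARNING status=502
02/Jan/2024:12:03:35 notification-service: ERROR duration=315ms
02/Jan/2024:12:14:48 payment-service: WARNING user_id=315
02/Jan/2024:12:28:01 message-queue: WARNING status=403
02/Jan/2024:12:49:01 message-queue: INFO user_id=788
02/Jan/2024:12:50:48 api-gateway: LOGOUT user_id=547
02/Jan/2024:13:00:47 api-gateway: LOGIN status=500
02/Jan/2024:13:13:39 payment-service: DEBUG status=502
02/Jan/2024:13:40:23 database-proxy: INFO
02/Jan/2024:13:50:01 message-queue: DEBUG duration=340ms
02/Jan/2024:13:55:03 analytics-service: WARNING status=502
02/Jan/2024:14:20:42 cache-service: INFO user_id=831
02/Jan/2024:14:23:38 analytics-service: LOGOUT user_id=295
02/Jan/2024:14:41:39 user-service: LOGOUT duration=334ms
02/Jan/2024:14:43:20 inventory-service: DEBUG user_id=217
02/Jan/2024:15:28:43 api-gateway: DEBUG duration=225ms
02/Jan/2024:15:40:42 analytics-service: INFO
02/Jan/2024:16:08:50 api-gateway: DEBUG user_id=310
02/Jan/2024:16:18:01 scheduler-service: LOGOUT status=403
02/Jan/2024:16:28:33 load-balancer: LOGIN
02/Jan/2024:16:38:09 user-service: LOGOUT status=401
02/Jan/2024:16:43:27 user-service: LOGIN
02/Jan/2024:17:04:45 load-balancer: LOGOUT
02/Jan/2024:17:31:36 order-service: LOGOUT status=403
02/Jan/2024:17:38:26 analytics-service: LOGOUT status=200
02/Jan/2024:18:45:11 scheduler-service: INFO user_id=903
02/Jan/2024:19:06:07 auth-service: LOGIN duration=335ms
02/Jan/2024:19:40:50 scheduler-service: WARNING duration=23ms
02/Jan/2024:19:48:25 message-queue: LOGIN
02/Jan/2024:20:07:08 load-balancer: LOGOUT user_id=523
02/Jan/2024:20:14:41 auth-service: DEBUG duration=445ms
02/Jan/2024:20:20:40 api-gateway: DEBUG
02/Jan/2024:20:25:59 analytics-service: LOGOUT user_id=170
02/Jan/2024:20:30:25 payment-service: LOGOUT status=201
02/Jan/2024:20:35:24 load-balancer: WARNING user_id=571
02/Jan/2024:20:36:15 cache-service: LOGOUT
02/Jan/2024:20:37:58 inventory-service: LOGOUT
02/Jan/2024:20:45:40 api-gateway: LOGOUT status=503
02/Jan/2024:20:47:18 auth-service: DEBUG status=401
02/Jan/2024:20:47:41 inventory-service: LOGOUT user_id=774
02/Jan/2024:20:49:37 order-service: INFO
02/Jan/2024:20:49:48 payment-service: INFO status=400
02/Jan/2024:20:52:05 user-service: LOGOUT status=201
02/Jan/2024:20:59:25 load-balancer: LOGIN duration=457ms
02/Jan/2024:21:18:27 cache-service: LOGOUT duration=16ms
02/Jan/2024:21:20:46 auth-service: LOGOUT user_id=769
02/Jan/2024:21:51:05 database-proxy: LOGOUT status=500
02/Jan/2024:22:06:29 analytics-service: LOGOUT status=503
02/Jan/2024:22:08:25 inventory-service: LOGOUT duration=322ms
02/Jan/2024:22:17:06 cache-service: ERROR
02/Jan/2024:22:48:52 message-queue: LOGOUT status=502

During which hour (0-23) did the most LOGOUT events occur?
20

To find the peak hour:

1. Group all LOGOUT events by hour
2. Count events in each hour
3. Find hour with maximum count
4. Peak hour: 20 (with 8 events)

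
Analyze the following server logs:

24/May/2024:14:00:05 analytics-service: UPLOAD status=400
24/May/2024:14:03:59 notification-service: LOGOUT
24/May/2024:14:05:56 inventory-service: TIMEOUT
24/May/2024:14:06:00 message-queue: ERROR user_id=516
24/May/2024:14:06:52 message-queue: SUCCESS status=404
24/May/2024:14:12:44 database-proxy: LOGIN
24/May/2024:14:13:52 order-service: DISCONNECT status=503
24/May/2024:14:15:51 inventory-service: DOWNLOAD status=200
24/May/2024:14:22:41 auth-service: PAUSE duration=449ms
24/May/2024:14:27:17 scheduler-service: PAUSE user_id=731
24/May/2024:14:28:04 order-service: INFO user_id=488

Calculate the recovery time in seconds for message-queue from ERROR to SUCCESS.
52

To calculate recovery time:

1. Find ERROR event for message-queue: 24/May/2024:14:06:00
2. Find next SUCCESS event for message-queue: 24/May/2024:14:06:52
3. Recovery time: 24/May/2024:14:06:52 - 24/May/2024:14:06:00 = 52 seconds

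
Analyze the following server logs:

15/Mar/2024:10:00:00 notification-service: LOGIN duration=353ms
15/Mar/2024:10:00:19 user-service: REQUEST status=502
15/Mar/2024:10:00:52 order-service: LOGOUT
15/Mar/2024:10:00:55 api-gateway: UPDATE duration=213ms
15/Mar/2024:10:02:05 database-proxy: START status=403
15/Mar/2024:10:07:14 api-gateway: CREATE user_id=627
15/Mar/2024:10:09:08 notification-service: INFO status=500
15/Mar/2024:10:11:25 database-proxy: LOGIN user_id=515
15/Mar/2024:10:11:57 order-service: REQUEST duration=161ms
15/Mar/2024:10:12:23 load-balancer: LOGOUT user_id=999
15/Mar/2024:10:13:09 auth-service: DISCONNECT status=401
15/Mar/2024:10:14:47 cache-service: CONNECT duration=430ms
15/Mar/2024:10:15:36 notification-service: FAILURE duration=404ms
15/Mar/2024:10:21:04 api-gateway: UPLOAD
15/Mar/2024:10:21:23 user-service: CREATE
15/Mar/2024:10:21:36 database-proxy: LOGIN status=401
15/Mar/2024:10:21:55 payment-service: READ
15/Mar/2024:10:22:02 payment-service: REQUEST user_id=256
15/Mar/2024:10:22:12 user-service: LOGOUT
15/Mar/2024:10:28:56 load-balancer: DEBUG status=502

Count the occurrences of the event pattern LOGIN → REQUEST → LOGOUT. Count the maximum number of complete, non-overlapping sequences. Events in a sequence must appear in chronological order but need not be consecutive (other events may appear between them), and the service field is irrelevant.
3

To count sequences:

1. Look for pattern: LOGIN → REQUEST → LOGOUT
2. Greedily scan the log in chronological order, matching each sequence element in turn (ignoring service)
3. Each time the full pattern completes, increment the count and restart matching from the next event
4. Complete non-overlapping sequences found: 3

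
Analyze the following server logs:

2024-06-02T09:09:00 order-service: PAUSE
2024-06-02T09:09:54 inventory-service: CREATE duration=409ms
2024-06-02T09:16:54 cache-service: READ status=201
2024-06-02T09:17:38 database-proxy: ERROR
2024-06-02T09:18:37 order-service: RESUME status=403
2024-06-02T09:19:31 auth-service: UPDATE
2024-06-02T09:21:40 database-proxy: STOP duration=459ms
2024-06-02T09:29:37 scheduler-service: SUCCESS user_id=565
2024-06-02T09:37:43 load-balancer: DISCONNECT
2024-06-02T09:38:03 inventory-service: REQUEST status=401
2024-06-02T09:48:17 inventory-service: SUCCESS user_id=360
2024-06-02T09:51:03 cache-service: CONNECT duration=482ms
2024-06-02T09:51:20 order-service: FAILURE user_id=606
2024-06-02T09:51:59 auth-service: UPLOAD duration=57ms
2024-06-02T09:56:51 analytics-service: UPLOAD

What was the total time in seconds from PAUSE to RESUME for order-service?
577

To calculate state duration:

1. Find PAUSE event for order-service: 2024-06-02T09:09:00
2. Find RESUME event for order-service: 2024-06-02T09:18:37
3. Calculate duration: 2024-06-02T09:18:37 - 2024-06-02T09:09:00 = 577 seconds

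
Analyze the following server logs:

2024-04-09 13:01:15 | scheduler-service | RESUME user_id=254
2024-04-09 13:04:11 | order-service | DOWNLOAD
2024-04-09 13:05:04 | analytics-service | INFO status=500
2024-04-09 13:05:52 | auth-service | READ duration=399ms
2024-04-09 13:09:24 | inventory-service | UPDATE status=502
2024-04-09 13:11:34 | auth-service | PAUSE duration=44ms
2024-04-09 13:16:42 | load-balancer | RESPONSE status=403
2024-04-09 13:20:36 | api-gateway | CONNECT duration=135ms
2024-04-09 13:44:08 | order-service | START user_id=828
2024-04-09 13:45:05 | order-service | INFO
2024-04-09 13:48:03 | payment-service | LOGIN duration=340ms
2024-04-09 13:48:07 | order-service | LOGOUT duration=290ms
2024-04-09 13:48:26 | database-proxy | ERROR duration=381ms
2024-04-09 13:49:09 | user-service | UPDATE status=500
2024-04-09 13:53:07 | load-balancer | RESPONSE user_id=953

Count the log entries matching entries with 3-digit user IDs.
3

To find matching entries:

1. Pattern to match: entries with 3-digit user IDs
2. Scan each log entry for the pattern
3. Count matches: 3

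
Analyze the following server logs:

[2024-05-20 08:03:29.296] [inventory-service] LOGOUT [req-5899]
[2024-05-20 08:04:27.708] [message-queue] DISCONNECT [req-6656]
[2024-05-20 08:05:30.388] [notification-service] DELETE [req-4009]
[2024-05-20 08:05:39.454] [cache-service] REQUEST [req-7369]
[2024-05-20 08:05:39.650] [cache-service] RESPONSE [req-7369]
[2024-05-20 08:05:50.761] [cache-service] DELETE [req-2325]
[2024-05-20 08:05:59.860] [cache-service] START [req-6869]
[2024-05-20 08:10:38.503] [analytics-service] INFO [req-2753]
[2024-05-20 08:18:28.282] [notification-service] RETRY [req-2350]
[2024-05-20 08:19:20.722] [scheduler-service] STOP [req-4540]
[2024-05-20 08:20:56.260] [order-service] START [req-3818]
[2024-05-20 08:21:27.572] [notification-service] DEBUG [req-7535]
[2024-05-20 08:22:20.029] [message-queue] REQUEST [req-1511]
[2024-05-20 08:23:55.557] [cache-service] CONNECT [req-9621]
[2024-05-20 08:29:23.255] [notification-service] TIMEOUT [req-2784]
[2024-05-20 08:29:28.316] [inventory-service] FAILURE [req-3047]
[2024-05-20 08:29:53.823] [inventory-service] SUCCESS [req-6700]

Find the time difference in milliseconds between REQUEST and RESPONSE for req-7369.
196

To calculate latency:

1. Find REQUEST with id req-7369: 2024-05-20 08:05:39.454
2. Find RESPONSE with id req-7369: 2024-05-20 08:05:39.650
3. Latency: 2024-05-20 08:05:39.650 - 2024-05-20 08:05:39.454 = 196ms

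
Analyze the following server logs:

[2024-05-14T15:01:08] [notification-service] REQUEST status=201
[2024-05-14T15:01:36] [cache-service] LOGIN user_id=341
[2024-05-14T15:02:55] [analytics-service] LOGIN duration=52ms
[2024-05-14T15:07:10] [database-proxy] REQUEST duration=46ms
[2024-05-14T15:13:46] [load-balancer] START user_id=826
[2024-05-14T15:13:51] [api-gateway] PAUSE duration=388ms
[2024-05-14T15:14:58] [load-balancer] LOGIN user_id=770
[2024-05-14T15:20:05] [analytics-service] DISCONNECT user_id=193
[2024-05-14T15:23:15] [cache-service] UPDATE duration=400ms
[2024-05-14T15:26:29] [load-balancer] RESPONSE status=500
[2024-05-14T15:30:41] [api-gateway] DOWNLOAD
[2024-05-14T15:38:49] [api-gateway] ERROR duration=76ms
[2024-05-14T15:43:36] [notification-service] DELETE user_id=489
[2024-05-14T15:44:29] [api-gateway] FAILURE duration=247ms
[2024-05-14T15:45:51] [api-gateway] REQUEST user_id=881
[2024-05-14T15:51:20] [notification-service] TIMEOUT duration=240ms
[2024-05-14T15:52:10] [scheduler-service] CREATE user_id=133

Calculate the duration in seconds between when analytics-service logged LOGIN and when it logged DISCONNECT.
1030

To find the time between events:

1. Locate the first LOGIN event for analytics-service: 2024-05-14T15:02:55
2. Locate the first DISCONNECT event for analytics-service: 2024-05-14T15:20:05
3. Calculate the difference: 2024-05-14T15:20:05 - 2024-05-14T15:02:55 = 1030 seconds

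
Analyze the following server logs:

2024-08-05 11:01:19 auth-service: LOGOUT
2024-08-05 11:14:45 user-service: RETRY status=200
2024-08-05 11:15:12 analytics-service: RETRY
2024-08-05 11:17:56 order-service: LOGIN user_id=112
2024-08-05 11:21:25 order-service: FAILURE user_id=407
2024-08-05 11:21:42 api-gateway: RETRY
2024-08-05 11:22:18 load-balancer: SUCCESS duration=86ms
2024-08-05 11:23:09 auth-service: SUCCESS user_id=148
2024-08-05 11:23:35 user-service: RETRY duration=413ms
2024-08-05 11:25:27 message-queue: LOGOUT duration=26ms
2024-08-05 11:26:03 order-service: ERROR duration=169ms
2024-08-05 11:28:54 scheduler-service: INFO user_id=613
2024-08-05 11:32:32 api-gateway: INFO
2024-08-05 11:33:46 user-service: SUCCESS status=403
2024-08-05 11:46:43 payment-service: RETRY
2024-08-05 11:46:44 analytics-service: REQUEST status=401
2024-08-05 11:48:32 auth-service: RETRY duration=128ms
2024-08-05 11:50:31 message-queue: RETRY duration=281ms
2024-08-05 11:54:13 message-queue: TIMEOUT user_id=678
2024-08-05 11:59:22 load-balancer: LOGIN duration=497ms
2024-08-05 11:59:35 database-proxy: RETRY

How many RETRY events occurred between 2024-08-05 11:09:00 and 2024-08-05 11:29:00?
4

To count events in the time window:

1. Window boundaries: 2024-08-05 11:09:00 to 2024-08-05 11:29:00
2. Filter for RETRY events within this window
3. Count matching events: 4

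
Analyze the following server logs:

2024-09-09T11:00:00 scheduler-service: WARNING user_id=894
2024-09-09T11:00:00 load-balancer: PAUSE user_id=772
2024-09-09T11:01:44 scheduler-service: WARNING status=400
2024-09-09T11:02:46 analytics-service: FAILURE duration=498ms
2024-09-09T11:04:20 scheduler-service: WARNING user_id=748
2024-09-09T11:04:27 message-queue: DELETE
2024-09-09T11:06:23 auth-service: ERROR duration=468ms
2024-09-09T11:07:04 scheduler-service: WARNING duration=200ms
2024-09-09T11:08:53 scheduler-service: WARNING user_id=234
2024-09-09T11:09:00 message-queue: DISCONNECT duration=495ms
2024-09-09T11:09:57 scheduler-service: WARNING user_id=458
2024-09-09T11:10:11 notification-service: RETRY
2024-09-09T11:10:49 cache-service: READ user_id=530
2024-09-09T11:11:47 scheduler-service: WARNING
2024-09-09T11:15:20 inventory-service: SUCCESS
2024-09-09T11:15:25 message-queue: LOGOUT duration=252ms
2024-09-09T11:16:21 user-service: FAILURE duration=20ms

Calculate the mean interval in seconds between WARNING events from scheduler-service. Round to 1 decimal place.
117.8

To calculate average interval:

1. Find all WARNING events for scheduler-service in order
2. Calculate time gaps between consecutive events
3. Compute mean of gaps: 707 / 6 = 117.8 seconds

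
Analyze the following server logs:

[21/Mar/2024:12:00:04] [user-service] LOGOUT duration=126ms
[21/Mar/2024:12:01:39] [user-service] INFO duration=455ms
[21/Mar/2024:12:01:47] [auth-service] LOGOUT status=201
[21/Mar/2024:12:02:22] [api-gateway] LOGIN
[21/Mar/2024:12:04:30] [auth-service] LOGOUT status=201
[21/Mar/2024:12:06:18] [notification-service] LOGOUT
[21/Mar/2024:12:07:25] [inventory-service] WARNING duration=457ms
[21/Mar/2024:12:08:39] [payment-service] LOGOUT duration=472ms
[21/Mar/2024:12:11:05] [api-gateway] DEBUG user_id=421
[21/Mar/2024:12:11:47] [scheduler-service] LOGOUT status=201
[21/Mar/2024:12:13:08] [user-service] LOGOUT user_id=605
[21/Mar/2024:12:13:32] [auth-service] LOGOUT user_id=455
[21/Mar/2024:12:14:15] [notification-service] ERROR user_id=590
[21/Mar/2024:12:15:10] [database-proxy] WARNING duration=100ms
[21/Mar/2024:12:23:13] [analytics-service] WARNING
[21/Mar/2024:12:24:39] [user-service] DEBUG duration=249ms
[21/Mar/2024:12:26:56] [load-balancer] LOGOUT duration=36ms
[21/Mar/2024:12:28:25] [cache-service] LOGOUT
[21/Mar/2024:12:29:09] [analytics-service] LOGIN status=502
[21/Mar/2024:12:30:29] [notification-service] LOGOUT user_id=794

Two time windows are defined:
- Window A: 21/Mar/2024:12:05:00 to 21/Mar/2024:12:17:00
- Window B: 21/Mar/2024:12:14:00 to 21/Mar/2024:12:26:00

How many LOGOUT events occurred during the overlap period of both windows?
0

To find overlap events:

1. Window A: 21/Mar/2024:12:05:00 to 21/Mar/2024:12:17:00
2. Window B: 21/Mar/2024:12:14:00 to 21/Mar/2024:12:26:00
3. Overlap period: 21/Mar/2024:12:14:00 to 21/Mar/2024:12:17:00
4. Count LOGOUT events in overlap: 0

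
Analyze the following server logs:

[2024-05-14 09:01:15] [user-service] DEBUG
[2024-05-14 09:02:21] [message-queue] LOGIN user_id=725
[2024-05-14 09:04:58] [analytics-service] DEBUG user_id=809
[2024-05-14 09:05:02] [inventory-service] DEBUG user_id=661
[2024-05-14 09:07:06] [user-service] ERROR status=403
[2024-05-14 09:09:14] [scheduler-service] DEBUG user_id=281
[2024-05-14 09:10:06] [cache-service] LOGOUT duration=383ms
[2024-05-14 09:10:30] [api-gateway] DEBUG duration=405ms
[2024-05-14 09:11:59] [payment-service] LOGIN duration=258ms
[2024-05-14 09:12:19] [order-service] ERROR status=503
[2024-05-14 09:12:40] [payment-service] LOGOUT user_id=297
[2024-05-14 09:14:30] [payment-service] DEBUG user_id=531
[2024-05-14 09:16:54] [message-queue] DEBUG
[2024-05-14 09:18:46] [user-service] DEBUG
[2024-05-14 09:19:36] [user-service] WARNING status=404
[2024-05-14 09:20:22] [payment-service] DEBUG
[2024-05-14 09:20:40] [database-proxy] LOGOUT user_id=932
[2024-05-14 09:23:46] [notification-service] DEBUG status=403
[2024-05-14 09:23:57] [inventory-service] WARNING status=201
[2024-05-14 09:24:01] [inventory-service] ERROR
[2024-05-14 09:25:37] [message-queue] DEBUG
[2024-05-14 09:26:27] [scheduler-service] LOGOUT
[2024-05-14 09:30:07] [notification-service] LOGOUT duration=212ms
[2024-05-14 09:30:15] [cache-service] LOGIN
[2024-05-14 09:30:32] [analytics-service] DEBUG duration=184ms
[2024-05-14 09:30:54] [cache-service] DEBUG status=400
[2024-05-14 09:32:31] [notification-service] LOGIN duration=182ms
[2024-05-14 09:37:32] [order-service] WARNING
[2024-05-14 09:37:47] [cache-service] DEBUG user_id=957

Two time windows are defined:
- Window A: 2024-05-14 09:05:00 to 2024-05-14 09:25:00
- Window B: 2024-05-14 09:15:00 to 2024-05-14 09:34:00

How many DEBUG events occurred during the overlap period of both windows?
4

To find overlap events:

1. Window A: 2024-05-14 09:05:00 to 2024-05-14 09:25:00
2. Window B: 2024-05-14 09:15:00 to 2024-05-14 09:34:00
3. Overlap period: 2024-05-14 09:15:00 to 2024-05-14 09:25:00
4. Count DEBUG events in overlap: 4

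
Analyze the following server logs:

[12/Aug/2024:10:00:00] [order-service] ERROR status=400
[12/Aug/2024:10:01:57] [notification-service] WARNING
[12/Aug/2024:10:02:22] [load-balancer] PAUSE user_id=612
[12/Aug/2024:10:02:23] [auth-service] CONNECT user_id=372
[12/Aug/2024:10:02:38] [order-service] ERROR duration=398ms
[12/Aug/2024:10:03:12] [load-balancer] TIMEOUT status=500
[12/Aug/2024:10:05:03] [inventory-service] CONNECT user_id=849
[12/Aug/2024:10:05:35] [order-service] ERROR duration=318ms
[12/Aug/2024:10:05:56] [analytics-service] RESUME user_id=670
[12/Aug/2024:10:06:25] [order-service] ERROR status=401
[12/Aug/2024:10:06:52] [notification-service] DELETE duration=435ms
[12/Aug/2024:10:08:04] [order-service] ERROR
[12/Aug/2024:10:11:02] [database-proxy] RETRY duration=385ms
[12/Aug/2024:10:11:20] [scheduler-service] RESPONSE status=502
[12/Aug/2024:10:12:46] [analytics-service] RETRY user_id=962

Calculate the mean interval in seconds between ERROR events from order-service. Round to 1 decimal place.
121.0

To calculate average interval:

1. Find all ERROR events for order-service in order
2. Calculate time gaps between consecutive events
3. Compute mean of gaps: 484 / 4 = 121.0 seconds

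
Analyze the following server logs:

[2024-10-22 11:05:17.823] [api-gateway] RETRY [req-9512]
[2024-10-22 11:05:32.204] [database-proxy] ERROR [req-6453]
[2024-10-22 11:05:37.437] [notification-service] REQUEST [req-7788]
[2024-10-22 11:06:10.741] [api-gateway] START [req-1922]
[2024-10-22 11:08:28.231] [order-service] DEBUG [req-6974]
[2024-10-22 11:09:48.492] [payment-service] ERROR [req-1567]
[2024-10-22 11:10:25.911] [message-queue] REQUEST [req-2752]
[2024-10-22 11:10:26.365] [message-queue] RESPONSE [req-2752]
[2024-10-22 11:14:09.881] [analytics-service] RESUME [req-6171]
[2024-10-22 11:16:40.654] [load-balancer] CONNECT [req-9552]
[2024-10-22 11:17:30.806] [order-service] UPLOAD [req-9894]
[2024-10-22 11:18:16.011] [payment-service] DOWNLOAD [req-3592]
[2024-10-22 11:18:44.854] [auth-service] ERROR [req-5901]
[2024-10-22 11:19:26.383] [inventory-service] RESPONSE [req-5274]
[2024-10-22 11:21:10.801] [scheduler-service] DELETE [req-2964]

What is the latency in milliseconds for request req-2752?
454

To calculate latency:

1. Find REQUEST with id req-2752: 2024-10-22 11:10:25.911
2. Find RESPONSE with id req-2752: 2024-10-22 11:10:26.365
3. Latency: 2024-10-22 11:10:26.365 - 2024-10-22 11:10:25.911 = 454ms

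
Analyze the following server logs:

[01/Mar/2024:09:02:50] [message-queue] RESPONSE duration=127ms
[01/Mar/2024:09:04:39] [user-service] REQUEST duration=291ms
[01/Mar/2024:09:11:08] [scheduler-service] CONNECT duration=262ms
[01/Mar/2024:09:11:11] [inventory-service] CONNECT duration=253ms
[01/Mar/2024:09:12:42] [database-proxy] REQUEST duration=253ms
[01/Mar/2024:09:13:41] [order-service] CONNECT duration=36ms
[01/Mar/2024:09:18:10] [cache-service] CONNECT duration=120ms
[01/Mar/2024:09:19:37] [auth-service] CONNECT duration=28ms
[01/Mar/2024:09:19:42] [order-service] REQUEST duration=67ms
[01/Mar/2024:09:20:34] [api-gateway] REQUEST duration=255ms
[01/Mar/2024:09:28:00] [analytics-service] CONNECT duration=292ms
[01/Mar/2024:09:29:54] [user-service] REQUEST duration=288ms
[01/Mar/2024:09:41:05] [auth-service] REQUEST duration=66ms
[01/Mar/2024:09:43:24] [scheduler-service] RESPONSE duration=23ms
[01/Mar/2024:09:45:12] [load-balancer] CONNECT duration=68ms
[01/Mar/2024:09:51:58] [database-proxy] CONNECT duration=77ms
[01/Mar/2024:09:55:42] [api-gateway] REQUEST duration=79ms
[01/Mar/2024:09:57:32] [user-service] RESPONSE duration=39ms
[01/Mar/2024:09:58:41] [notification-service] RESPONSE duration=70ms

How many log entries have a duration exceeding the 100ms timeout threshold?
9

To count timeouts:

1. Threshold: 100ms
2. Extract duration from each log entry
3. Count entries where duration > 100
4. Timeout count: 9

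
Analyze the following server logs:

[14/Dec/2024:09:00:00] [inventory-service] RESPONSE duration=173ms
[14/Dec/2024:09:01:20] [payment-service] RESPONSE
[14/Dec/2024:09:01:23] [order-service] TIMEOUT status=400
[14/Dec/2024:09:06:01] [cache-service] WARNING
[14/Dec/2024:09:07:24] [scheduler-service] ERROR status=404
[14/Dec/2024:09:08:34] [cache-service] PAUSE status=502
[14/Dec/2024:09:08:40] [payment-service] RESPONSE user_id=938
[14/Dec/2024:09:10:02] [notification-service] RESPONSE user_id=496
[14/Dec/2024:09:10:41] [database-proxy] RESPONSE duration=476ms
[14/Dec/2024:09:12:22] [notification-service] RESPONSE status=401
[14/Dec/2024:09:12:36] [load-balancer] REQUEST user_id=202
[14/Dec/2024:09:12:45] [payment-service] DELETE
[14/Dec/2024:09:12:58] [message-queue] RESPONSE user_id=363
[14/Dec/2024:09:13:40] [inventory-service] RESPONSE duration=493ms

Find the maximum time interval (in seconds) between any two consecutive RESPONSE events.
440

To find the longest gap:

1. Extract all RESPONSE events in chronological order
2. Calculate time differences between consecutive events
3. Find the maximum difference
4. Longest gap: 440 seconds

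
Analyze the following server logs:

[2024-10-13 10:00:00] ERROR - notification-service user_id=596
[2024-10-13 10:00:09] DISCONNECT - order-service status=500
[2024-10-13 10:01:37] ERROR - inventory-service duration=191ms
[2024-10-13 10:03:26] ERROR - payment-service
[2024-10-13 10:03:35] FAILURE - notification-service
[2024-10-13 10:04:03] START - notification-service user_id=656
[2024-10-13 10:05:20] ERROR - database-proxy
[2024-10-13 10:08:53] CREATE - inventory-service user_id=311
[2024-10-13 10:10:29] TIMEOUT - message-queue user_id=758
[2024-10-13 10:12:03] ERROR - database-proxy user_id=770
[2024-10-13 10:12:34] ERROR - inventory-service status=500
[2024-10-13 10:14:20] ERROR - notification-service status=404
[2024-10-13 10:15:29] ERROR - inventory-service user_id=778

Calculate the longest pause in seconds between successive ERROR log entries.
403

To find the longest gap:

1. Extract all ERROR events in chronological order
2. Calculate time differences between consecutive events
3. Find the maximum difference
4. Longest gap: 403 seconds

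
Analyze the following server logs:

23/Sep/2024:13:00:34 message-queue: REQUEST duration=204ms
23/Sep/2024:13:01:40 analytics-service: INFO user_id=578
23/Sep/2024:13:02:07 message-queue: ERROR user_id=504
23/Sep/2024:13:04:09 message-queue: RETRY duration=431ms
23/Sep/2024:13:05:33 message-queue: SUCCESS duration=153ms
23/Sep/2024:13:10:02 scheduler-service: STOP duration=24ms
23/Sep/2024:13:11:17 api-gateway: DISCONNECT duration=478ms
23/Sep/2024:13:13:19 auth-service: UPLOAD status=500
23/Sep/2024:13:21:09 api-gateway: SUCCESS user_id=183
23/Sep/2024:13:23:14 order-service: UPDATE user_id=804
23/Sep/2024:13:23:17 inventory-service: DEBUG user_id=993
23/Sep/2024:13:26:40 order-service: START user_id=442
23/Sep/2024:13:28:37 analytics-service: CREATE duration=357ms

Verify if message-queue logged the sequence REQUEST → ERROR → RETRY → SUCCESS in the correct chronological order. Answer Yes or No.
Yes

To verify sequence order:

1. Find all events in sequence REQUEST → ERROR → RETRY → SUCCESS for message-queue
2. Extract their timestamps
3. Check if timestamps are in ascending order
4. Result: Yes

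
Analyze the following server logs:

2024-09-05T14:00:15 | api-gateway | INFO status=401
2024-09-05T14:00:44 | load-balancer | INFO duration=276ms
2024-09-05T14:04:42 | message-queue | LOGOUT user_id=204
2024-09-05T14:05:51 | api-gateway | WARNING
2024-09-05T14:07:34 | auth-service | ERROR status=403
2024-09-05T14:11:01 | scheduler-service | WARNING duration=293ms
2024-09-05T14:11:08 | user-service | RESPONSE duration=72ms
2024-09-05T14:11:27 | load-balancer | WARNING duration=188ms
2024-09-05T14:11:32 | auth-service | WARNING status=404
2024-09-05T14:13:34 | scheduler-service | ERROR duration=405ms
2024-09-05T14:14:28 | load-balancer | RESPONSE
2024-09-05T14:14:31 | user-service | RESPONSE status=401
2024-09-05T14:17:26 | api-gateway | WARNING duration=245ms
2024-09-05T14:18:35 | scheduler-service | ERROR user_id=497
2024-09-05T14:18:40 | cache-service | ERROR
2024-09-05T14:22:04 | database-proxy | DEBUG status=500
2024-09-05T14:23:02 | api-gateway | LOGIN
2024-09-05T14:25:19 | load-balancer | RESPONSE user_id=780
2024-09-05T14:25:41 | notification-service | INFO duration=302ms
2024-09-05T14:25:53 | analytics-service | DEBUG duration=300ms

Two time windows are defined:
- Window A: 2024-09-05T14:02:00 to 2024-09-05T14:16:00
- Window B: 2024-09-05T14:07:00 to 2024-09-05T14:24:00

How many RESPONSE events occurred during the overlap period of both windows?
3

To find overlap events:

1. Window A: 2024-09-05T14:02:00 to 2024-09-05T14:16:00
2. Window B: 2024-09-05T14:07:00 to 2024-09-05T14:24:00
3. Overlap period: 2024-09-05T14:07:00 to 2024-09-05T14:16:00
4. Count RESPONSE events in overlap: 3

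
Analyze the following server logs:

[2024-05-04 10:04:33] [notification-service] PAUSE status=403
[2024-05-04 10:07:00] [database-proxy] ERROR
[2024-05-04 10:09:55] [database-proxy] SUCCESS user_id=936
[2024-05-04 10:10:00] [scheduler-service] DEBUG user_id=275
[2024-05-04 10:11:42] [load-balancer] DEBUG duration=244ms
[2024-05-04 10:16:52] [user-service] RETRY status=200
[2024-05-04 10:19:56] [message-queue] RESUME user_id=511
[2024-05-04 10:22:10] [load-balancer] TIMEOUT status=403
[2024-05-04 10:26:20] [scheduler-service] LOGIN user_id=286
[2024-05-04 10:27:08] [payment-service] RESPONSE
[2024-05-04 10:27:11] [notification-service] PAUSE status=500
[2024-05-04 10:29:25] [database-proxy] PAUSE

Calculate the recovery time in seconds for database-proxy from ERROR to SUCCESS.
175

To calculate recovery time:

1. Find ERROR event for database-proxy: 2024-05-04 10:07:00
2. Find next SUCCESS event for database-proxy: 2024-05-04 10:09:55
3. Recovery time: 2024-05-04 10:09:55 - 2024-05-04 10:07:00 = 175 seconds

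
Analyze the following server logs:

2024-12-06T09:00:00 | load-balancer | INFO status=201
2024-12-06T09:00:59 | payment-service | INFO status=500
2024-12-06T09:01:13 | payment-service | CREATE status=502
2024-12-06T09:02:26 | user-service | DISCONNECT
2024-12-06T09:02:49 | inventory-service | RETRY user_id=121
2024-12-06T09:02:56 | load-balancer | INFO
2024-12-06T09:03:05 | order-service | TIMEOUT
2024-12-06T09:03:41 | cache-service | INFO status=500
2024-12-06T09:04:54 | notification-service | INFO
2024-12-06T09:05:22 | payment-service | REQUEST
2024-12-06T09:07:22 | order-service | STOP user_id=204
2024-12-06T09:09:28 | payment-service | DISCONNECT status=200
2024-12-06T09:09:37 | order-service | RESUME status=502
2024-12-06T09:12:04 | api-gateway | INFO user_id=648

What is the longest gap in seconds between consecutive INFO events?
430

To find the longest gap:

1. Extract all INFO events in chronological order
2. Calculate time differences between consecutive events
3. Find the maximum difference
4. Longest gap: 430 seconds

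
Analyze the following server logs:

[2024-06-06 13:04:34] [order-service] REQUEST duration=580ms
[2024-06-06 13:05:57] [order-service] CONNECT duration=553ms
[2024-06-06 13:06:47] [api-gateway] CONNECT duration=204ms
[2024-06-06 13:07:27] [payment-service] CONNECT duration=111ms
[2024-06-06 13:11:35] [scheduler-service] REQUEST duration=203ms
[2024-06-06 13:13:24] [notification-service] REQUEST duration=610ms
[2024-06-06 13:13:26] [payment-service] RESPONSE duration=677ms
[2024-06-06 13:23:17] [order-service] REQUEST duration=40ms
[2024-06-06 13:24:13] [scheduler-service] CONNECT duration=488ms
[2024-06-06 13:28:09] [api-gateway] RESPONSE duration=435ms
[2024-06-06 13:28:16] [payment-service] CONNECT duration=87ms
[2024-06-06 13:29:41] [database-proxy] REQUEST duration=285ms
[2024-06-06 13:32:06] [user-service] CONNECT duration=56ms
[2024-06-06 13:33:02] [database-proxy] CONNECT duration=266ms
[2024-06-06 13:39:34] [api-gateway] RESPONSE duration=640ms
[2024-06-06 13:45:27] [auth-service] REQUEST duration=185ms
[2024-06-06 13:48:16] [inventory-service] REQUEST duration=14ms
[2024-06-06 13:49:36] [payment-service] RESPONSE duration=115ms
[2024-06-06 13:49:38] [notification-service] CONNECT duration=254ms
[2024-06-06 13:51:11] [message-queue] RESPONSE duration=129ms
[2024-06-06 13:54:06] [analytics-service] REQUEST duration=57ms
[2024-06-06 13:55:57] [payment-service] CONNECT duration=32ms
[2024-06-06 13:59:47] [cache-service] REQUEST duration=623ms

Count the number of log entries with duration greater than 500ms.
6

To count timeouts:

1. Threshold: 500ms
2. Extract duration from each log entry
3. Count entries where duration > 500
4. Timeout count: 6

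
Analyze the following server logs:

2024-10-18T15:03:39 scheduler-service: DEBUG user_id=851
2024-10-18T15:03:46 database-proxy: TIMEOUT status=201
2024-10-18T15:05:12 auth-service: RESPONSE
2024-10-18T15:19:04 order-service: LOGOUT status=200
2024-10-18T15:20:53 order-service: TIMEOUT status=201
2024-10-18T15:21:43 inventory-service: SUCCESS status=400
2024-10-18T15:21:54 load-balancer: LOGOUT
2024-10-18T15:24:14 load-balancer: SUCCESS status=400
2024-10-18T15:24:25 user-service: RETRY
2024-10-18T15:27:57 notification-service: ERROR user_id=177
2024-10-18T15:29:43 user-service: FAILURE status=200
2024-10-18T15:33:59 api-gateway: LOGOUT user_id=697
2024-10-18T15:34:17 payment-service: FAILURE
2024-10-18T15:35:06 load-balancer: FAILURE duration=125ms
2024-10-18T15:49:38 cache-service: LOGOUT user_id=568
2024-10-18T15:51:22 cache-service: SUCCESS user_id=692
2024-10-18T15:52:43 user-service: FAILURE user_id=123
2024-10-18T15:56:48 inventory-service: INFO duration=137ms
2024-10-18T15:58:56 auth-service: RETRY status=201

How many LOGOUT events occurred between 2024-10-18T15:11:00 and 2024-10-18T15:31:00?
2

To count events in the time window:

1. Window boundaries: 2024-10-18T15:11:00 to 2024-10-18T15:31:00
2. Filter for LOGOUT events within this window
3. Count matching events: 2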